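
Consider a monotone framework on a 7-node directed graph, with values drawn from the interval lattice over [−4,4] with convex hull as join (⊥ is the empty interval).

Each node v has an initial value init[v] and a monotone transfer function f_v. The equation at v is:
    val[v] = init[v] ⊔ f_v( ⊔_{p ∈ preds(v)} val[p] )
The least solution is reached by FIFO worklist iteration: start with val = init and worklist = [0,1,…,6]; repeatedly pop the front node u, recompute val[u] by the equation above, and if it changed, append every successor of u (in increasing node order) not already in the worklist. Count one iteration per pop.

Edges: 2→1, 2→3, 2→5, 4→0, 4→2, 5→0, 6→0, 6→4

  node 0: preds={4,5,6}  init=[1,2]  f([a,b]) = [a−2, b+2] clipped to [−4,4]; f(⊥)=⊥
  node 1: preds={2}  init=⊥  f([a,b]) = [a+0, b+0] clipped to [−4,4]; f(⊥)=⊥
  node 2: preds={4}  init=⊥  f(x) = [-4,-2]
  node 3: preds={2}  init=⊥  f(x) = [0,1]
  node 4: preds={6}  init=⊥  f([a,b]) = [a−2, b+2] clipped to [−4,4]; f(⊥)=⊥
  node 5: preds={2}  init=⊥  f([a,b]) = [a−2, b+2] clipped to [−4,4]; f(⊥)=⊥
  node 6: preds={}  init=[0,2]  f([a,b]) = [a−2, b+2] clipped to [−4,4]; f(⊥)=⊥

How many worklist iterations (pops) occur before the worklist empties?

10

Trace (10 dequeues):
  [1] u=0 | in [0,2] | out [-2,4] | prev [1,2] | push {}
  [2] u=1 | in ⊥ | out ⊥ | ==
  [3] u=2 | in ⊥ | out [-4,-2] | prev ⊥ | push {1}
  [4] u=3 | in [-4,-2] | out [0,1] | prev ⊥ | push {}
  [5] u=4 | in [0,2] | out [-2,4] | prev ⊥ | push {0,2}
  [6] u=5 | in [-4,-2] | out [-4,0] | prev ⊥ | push {}
  [7] u=6 | in ⊥ | out [0,2] | ==
  [8] u=1 | in [-4,-2] | out [-4,-2] | prev ⊥ | push {}
  [9] u=0 | in [-4,4] | out [-4,4] | prev [-2,4] | push {}
  [10] u=2 | in [-2,4] | out [-4,-2] | ==

Converged values:
  [0] [-4,4]
  [1] [-4,-2]
  [2] [-4,-2]
  [3] [0,1]
  [4] [-2,4]
  [5] [-4,0]
  [6] [0,2]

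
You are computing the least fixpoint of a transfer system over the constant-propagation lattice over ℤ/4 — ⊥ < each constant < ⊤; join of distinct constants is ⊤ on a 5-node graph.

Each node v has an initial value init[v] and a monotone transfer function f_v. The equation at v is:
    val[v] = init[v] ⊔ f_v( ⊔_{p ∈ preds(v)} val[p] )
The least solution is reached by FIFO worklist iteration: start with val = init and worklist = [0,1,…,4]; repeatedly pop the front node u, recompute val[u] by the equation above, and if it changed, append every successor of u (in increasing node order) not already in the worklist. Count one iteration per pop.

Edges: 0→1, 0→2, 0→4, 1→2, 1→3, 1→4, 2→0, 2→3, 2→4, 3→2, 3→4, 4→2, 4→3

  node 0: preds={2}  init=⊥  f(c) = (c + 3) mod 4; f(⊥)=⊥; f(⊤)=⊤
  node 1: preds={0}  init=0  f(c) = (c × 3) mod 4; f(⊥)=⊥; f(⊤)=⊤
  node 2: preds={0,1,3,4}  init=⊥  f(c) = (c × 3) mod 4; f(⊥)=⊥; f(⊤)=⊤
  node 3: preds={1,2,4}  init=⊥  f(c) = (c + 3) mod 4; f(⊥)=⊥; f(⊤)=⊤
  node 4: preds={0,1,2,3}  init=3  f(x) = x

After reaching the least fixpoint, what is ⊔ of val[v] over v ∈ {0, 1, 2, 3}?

Worklist (12 pops):
  #1 pop 0: in=⊥ → ⊥ (no change)
  #2 pop 1: in=⊥ → 0 (no change)
  #3 pop 2: in=⊤ → ⊤ (was ⊥); enqueue [0]
  #4 pop 3: in=⊤ → ⊤ (was ⊥); enqueue [2]
  #5 pop 4: in=⊤ → ⊤ (was 3); enqueue [3]
  #6 pop 0: in=⊤ → ⊤ (was ⊥); enqueue [1,4]
  #7 pop 2: in=⊤ → ⊤ (no change)
  #8 pop 3: in=⊤ → ⊤ (no change)
  #9 pop 1: in=⊤ → ⊤ (was 0); enqueue [2,3]
  #10 pop 4: in=⊤ → ⊤ (no change)
  #11 pop 2: in=⊤ → ⊤ (no change)
  #12 pop 3: in=⊤ → ⊤ (no change)

Fixpoint:
  val[0] = ⊤
  val[1] = ⊤
  val[2] = ⊤
  val[3] = ⊤
  val[4] = ⊤

⊤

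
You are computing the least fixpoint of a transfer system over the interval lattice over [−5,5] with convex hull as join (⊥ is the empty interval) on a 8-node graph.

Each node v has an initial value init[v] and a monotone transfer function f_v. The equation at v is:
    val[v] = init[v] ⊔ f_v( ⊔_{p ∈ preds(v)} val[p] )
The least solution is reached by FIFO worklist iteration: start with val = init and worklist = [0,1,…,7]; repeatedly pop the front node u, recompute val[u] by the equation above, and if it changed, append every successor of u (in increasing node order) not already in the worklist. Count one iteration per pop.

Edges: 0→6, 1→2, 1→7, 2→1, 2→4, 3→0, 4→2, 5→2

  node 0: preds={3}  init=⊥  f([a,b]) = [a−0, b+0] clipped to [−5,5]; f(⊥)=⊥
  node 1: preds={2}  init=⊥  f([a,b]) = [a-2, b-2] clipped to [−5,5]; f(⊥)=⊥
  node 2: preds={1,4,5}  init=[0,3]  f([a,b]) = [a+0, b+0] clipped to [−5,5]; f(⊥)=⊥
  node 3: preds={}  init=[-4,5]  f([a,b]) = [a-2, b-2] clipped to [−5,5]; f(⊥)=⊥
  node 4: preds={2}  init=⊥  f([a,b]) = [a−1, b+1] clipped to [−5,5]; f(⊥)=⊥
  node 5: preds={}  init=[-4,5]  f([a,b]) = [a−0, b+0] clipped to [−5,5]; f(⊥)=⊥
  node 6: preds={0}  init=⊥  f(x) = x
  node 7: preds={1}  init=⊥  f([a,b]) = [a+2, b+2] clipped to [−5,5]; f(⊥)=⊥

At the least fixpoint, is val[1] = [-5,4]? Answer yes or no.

Worklist (13 pops):
  #1 pop 0: in=[-4,5] → [-4,5] (was ⊥); enqueue []
  #2 pop 1: in=[0,3] → [-2,1] (was ⊥); enqueue []
  #3 pop 2: in=[-4,5] → [-4,5] (was [0,3]); enqueue [1]
  #4 pop 3: in=⊥ → [-4,5] (no change)
  #5 pop 4: in=[-4,5] → [-5,5] (was ⊥); enqueue [2]
  #6 pop 5: in=⊥ → [-4,5] (no change)
  #7 pop 6: in=[-4,5] → [-4,5] (was ⊥); enqueue []
  #8 pop 7: in=[-2,1] → [0,3] (was ⊥); enqueue []
  #9 pop 1: in=[-4,5] → [-5,3] (was [-2,1]); enqueue [7]
  #10 pop 2: in=[-5,5] → [-5,5] (was [-4,5]); enqueue [1,4]
  #11 pop 7: in=[-5,3] → [-3,5] (was [0,3]); enqueue []
  #12 pop 1: in=[-5,5] → [-5,3] (no change)
  #13 pop 4: in=[-5,5] → [-5,5] (no change)

Fixpoint:
  val[0] = [-4,5]
  val[1] = [-5,3]
  val[2] = [-5,5]
  val[3] = [-4,5]
  val[4] = [-5,5]
  val[5] = [-4,5]
  val[6] = [-4,5]
  val[7] = [-3,5]

no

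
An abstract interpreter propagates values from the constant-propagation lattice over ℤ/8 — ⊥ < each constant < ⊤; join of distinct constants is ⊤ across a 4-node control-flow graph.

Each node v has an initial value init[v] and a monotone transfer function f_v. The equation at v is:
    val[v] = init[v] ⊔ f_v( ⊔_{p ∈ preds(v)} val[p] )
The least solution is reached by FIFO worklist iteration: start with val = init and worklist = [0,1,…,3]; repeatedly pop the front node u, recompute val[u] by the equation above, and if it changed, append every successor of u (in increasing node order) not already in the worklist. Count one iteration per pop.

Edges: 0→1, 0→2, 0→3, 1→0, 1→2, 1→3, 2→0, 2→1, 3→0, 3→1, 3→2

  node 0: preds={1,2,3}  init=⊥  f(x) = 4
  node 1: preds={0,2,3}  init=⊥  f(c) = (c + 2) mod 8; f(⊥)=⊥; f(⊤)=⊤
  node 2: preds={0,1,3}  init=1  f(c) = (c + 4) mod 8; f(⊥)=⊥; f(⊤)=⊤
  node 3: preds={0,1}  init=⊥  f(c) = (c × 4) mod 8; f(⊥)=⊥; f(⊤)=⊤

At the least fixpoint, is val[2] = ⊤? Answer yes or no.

Iteration log — 7 steps:
  step 1. node 0  ⊔preds=1  new=4  old=⊥  +wl: 
  step 2. node 1  ⊔preds=⊤  new=⊤  old=⊥  +wl: 0
  step 3. node 2  ⊔preds=⊤  new=⊤  old=1  +wl: 1
  step 4. node 3  ⊔preds=⊤  new=⊤  old=⊥  +wl: 2
  step 5. node 0  ⊔preds=⊤  new=4  stable
  step 6. node 1  ⊔preds=⊤  new=⊤  stable
  step 7. node 2  ⊔preds=⊤  new=⊤  stable

Least fixpoint reached:
  node 0: 4
  node 1: ⊤
  node 2: ⊤
  node 3: ⊤

yes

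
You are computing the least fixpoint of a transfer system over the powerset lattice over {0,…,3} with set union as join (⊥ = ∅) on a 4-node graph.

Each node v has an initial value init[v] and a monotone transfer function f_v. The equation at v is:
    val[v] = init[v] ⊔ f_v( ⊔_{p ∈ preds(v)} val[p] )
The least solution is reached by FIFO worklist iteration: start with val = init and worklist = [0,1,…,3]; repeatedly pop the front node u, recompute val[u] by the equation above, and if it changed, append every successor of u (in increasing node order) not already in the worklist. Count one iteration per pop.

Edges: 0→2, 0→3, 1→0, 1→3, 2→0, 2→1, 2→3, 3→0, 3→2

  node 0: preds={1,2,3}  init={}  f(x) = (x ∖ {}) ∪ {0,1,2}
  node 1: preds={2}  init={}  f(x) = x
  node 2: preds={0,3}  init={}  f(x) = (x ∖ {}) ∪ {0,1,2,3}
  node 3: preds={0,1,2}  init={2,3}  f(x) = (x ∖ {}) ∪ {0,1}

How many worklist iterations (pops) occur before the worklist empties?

9

Iteration log — 9 steps:
  step 1. node 0  ⊔preds={2,3}  new={0,1,2,3}  old={}  +wl: 
  step 2. node 1  ⊔preds={}  new={}  stable
  step 3. node 2  ⊔preds={0,1,2,3}  new={0,1,2,3}  old={}  +wl: 0,1
  step 4. node 3  ⊔preds={0,1,2,3}  new={0,1,2,3}  old={2,3}  +wl: 2
  step 5. node 0  ⊔preds={0,1,2,3}  new={0,1,2,3}  stable
  step 6. node 1  ⊔preds={0,1,2,3}  new={0,1,2,3}  old={}  +wl: 0,3
  step 7. node 2  ⊔preds={0,1,2,3}  new={0,1,2,3}  stable
  step 8. node 0  ⊔preds={0,1,2,3}  new={0,1,2,3}  stable
  step 9. node 3  ⊔preds={0,1,2,3}  new={0,1,2,3}  stable

Least fixpoint reached:
  node 0: {0,1,2,3}
  node 1: {0,1,2,3}
  node 2: {0,1,2,3}
  node 3: {0,1,2,3}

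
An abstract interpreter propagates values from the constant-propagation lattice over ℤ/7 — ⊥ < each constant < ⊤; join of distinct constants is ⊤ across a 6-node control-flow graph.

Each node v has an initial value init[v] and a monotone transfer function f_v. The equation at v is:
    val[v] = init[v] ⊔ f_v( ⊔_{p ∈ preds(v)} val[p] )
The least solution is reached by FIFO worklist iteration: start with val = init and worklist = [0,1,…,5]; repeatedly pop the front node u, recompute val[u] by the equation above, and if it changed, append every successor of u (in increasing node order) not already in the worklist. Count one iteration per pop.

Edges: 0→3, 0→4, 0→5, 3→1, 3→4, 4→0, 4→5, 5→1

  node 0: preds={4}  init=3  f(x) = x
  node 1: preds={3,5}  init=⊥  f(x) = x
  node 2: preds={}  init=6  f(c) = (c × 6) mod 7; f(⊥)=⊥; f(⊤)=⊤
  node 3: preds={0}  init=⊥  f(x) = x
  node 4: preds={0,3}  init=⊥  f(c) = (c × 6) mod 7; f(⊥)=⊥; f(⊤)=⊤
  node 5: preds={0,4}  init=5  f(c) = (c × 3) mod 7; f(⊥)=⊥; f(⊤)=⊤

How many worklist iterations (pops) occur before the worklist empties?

13

Iteration log — 13 steps:
  step 1. node 0  ⊔preds=⊥  new=3  stable
  step 2. node 1  ⊔preds=5  new=5  old=⊥  +wl: 
  step 3. node 2  ⊔preds=⊥  new=6  stable
  step 4. node 3  ⊔preds=3  new=3  old=⊥  +wl: 1
  step 5. node 4  ⊔preds=3  new=4  old=⊥  +wl: 0
  step 6. node 5  ⊔preds=⊤  new=⊤  old=5  +wl: 
  step 7. node 1  ⊔preds=⊤  new=⊤  old=5  +wl: 
  step 8. node 0  ⊔preds=4  new=⊤  old=3  +wl: 3,4,5
  step 9. node 3  ⊔preds=⊤  new=⊤  old=3  +wl: 1
  step 10. node 4  ⊔preds=⊤  new=⊤  old=4  +wl: 0
  step 11. node 5  ⊔preds=⊤  new=⊤  stable
  step 12. node 1  ⊔preds=⊤  new=⊤  stable
  step 13. node 0  ⊔preds=⊤  new=⊤  stable

Least fixpoint reached:
  node 0: ⊤
  node 1: ⊤
  node 2: 6
  node 3: ⊤
  node 4: ⊤
  node 5: ⊤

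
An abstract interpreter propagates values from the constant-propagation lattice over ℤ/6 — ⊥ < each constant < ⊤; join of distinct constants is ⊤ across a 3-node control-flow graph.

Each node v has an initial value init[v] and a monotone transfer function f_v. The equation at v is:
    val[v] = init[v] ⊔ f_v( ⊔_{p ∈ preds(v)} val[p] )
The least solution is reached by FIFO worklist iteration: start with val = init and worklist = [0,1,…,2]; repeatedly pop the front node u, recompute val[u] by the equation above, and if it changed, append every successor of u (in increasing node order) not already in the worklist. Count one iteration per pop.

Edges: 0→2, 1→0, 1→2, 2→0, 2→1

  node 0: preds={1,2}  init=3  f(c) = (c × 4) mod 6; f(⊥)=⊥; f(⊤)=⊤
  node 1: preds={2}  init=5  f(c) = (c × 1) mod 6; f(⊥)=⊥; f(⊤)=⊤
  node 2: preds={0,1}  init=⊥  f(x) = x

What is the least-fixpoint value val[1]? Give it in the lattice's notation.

Worklist (7 pops):
  #1 pop 0: in=5 → ⊤ (was 3); enqueue []
  #2 pop 1: in=⊥ → 5 (no change)
  #3 pop 2: in=⊤ → ⊤ (was ⊥); enqueue [0,1]
  #4 pop 0: in=⊤ → ⊤ (no change)
  #5 pop 1: in=⊤ → ⊤ (was 5); enqueue [0,2]
  #6 pop 0: in=⊤ → ⊤ (no change)
  #7 pop 2: in=⊤ → ⊤ (no change)

Fixpoint:
  val[0] = ⊤
  val[1] = ⊤
  val[2] = ⊤

⊤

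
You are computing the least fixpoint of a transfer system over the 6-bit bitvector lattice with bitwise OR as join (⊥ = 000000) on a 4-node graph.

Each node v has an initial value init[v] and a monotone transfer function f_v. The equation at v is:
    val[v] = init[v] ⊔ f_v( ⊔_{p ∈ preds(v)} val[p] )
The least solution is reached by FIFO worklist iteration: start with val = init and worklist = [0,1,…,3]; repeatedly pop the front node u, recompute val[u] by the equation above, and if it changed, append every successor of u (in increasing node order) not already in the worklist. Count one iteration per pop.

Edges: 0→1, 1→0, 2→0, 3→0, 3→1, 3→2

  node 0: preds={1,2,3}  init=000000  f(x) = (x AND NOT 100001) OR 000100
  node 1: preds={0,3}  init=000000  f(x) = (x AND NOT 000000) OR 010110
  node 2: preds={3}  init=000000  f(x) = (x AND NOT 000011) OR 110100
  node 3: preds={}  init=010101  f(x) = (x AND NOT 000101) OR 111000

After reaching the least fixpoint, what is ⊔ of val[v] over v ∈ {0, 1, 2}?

Iteration log — 8 steps:
  step 1. node 0  ⊔preds=010101  new=010100  old=000000  +wl: 
  step 2. node 1  ⊔preds=010101  new=010111  old=000000  +wl: 0
  step 3. node 2  ⊔preds=010101  new=110100  old=000000  +wl: 
  step 4. node 3  ⊔preds=000000  new=111101  old=010101  +wl: 1,2
  step 5. node 0  ⊔preds=111111  new=011110  old=010100  +wl: 
  step 6. node 1  ⊔preds=111111  new=111111  old=010111  +wl: 0
  step 7. node 2  ⊔preds=111101  new=111100  old=110100  +wl: 
  step 8. node 0  ⊔preds=111111  new=011110  stable

Least fixpoint reached:
  node 0: 011110
  node 1: 111111
  node 2: 111100
  node 3: 111101

111111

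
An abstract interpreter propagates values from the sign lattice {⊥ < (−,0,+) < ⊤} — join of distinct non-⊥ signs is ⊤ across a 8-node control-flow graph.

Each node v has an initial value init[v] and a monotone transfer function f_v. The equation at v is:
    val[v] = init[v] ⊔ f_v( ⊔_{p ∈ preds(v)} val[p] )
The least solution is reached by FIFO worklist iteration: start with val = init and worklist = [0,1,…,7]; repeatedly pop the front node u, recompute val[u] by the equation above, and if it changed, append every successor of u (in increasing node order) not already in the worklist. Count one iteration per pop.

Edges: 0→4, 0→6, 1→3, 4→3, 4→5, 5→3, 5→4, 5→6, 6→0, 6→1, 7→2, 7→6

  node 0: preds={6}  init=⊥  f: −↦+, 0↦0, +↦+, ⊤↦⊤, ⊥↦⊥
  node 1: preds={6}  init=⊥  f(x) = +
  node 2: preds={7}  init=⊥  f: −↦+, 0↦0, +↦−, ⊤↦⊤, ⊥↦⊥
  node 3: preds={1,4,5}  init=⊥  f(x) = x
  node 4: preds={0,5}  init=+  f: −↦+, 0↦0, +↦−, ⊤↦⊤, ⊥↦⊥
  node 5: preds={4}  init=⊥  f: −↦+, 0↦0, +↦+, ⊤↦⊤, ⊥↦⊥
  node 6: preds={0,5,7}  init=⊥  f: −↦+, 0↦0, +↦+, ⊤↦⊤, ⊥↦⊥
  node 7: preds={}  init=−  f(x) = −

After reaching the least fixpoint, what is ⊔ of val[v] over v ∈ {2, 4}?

Worklist (17 pops):
  #1 pop 0: in=⊥ → ⊥ (no change)
  #2 pop 1: in=⊥ → + (was ⊥); enqueue []
  #3 pop 2: in=− → + (was ⊥); enqueue []
  #4 pop 3: in=+ → + (was ⊥); enqueue []
  #5 pop 4: in=⊥ → + (no change)
  #6 pop 5: in=+ → + (was ⊥); enqueue [3,4]
  #7 pop 6: in=⊤ → ⊤ (was ⊥); enqueue [0,1]
  #8 pop 7: in=⊥ → − (no change)
  #9 pop 3: in=+ → + (no change)
  #10 pop 4: in=+ → ⊤ (was +); enqueue [3,5]
  #11 pop 0: in=⊤ → ⊤ (was ⊥); enqueue [4,6]
  #12 pop 1: in=⊤ → + (no change)
  #13 pop 3: in=⊤ → ⊤ (was +); enqueue []
  #14 pop 5: in=⊤ → ⊤ (was +); enqueue [3]
  #15 pop 4: in=⊤ → ⊤ (no change)
  #16 pop 6: in=⊤ → ⊤ (no change)
  #17 pop 3: in=⊤ → ⊤ (no change)

Fixpoint:
  val[0] = ⊤
  val[1] = +
  val[2] = +
  val[3] = ⊤
  val[4] = ⊤
  val[5] = ⊤
  val[6] = ⊤
  val[7] = −

⊤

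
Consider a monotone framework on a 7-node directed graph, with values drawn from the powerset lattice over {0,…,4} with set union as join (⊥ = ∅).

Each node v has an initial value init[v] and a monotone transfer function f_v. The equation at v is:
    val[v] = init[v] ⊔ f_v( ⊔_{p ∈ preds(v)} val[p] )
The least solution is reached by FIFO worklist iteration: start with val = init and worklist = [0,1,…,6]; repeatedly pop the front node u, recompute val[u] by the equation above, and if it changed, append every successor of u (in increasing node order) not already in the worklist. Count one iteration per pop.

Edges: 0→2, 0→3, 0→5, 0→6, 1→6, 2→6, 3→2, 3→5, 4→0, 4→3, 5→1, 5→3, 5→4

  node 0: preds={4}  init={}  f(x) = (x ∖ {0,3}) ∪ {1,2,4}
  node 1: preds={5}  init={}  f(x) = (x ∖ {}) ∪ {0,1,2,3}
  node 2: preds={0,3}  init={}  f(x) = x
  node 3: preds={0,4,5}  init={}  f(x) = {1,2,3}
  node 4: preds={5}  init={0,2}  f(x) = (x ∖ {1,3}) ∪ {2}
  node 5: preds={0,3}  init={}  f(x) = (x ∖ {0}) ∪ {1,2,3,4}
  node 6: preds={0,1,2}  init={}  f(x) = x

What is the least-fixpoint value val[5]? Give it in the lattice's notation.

Worklist (14 pops):
  #1 pop 0: in={0,2} → {1,2,4} (was {}); enqueue []
  #2 pop 1: in={} → {0,1,2,3} (was {}); enqueue []
  #3 pop 2: in={1,2,4} → {1,2,4} (was {}); enqueue []
  #4 pop 3: in={0,1,2,4} → {1,2,3} (was {}); enqueue [2]
  #5 pop 4: in={} → {0,2} (no change)
  #6 pop 5: in={1,2,3,4} → {1,2,3,4} (was {}); enqueue [1,3,4]
  #7 pop 6: in={0,1,2,3,4} → {0,1,2,3,4} (was {}); enqueue []
  #8 pop 2: in={1,2,3,4} → {1,2,3,4} (was {1,2,4}); enqueue [6]
  #9 pop 1: in={1,2,3,4} → {0,1,2,3,4} (was {0,1,2,3}); enqueue []
  #10 pop 3: in={0,1,2,3,4} → {1,2,3} (no change)
  #11 pop 4: in={1,2,3,4} → {0,2,4} (was {0,2}); enqueue [0,3]
  #12 pop 6: in={0,1,2,3,4} → {0,1,2,3,4} (no change)
  #13 pop 0: in={0,2,4} → {1,2,4} (no change)
  #14 pop 3: in={0,1,2,3,4} → {1,2,3} (no change)

Fixpoint:
  val[0] = {1,2,4}
  val[1] = {0,1,2,3,4}
  val[2] = {1,2,3,4}
  val[3] = {1,2,3}
  val[4] = {0,2,4}
  val[5] = {1,2,3,4}
  val[6] = {0,1,2,3,4}

{1,2,3,4}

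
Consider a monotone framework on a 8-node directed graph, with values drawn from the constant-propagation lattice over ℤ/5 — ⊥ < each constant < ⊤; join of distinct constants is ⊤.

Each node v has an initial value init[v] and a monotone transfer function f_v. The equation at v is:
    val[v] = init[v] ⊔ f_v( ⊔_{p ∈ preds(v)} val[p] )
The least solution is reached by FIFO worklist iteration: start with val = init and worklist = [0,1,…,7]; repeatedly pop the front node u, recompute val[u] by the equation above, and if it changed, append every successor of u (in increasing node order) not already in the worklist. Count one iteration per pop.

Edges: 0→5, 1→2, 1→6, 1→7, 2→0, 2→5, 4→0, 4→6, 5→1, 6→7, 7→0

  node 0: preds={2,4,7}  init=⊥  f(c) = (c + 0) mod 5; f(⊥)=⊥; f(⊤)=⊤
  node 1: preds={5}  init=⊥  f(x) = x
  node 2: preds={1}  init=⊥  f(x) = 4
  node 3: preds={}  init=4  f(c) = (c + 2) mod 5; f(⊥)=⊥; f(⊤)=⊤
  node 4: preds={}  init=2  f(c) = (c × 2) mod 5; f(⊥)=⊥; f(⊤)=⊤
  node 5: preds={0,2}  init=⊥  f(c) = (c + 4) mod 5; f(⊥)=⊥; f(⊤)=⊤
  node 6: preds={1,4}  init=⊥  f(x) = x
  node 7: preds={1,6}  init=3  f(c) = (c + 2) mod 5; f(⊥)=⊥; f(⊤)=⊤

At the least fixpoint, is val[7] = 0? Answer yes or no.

Worklist (13 pops):
  #1 pop 0: in=⊤ → ⊤ (was ⊥); enqueue []
  #2 pop 1: in=⊥ → ⊥ (no change)
  #3 pop 2: in=⊥ → 4 (was ⊥); enqueue [0]
  #4 pop 3: in=⊥ → 4 (no change)
  #5 pop 4: in=⊥ → 2 (no change)
  #6 pop 5: in=⊤ → ⊤ (was ⊥); enqueue [1]
  #7 pop 6: in=2 → 2 (was ⊥); enqueue []
  #8 pop 7: in=2 → ⊤ (was 3); enqueue []
  #9 pop 0: in=⊤ → ⊤ (no change)
  #10 pop 1: in=⊤ → ⊤ (was ⊥); enqueue [2,6,7]
  #11 pop 2: in=⊤ → 4 (no change)
  #12 pop 6: in=⊤ → ⊤ (was 2); enqueue []
  #13 pop 7: in=⊤ → ⊤ (no change)

Fixpoint:
  val[0] = ⊤
  val[1] = ⊤
  val[2] = 4
  val[3] = 4
  val[4] = 2
  val[5] = ⊤
  val[6] = ⊤
  val[7] = ⊤

no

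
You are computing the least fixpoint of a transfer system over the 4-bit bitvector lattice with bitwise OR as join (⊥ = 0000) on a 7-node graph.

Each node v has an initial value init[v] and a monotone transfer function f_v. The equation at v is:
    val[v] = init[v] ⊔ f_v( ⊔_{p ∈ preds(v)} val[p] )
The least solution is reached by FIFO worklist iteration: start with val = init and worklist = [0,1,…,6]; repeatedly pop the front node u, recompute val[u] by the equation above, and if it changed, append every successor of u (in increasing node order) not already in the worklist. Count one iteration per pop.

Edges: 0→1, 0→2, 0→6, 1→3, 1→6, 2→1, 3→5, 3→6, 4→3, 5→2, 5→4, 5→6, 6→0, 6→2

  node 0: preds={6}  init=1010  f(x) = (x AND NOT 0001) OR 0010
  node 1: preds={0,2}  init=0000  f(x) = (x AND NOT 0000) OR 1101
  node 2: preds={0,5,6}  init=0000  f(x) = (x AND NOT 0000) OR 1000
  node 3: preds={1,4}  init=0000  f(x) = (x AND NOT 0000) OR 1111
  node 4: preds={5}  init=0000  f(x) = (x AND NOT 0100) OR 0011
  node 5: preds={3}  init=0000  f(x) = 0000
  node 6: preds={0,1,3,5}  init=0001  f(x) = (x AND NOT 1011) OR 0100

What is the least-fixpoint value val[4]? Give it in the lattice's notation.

0011

Worklist (13 pops):
  #1 pop 0: in=0001 → 1010 (no change)
  #2 pop 1: in=1010 → 1111 (was 0000); enqueue []
  #3 pop 2: in=1011 → 1011 (was 0000); enqueue [1]
  #4 pop 3: in=1111 → 1111 (was 0000); enqueue []
  #5 pop 4: in=0000 → 0011 (was 0000); enqueue [3]
  #6 pop 5: in=1111 → 0000 (no change)
  #7 pop 6: in=1111 → 0101 (was 0001); enqueue [0,2]
  #8 pop 1: in=1011 → 1111 (no change)
  #9 pop 3: in=1111 → 1111 (no change)
  #10 pop 0: in=0101 → 1110 (was 1010); enqueue [1,6]
  #11 pop 2: in=1111 → 1111 (was 1011); enqueue []
  #12 pop 1: in=1111 → 1111 (no change)
  #13 pop 6: in=1111 → 0101 (no change)

Fixpoint:
  val[0] = 1110
  val[1] = 1111
  val[2] = 1111
  val[3] = 1111
  val[4] = 0011
  val[5] = 0000
  val[6] = 0101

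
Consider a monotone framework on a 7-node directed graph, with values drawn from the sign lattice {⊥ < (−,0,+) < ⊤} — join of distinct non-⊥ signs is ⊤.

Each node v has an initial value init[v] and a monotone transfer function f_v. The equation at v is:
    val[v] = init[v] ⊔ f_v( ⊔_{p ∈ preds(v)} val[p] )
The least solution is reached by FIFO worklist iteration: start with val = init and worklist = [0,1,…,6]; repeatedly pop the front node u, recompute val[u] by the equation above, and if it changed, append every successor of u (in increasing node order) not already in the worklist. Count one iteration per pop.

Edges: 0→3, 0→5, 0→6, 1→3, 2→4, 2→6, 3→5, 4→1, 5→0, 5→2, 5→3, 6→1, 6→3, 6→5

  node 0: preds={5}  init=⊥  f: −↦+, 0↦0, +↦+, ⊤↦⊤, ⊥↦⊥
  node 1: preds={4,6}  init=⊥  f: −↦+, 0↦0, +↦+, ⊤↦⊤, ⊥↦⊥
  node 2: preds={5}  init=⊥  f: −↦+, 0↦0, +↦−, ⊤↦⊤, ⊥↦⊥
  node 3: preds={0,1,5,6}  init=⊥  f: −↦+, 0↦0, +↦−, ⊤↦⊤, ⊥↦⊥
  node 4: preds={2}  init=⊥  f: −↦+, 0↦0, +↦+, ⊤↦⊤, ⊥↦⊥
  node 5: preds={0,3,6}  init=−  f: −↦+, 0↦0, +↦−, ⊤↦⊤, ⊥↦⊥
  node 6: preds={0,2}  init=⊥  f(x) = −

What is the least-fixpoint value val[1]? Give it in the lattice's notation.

Trace (15 dequeues):
  [1] u=0 | in − | out + | prev ⊥ | push {}
  [2] u=1 | in ⊥ | out ⊥ | ==
  [3] u=2 | in − | out + | prev ⊥ | push {}
  [4] u=3 | in ⊤ | out ⊤ | prev ⊥ | push {}
  [5] u=4 | in + | out + | prev ⊥ | push {1}
  [6] u=5 | in ⊤ | out ⊤ | prev − | push {0,2,3}
  [7] u=6 | in + | out − | prev ⊥ | push {5}
  [8] u=1 | in ⊤ | out ⊤ | prev ⊥ | push {}
  [9] u=0 | in ⊤ | out ⊤ | prev + | push {6}
  [10] u=2 | in ⊤ | out ⊤ | prev + | push {4}
  [11] u=3 | in ⊤ | out ⊤ | ==
  [12] u=5 | in ⊤ | out ⊤ | ==
  [13] u=6 | in ⊤ | out − | ==
  [14] u=4 | in ⊤ | out ⊤ | prev + | push {1}
  [15] u=1 | in ⊤ | out ⊤ | ==

Converged values:
  [0] ⊤
  [1] ⊤
  [2] ⊤
  [3] ⊤
  [4] ⊤
  [5] ⊤
  [6] −

⊤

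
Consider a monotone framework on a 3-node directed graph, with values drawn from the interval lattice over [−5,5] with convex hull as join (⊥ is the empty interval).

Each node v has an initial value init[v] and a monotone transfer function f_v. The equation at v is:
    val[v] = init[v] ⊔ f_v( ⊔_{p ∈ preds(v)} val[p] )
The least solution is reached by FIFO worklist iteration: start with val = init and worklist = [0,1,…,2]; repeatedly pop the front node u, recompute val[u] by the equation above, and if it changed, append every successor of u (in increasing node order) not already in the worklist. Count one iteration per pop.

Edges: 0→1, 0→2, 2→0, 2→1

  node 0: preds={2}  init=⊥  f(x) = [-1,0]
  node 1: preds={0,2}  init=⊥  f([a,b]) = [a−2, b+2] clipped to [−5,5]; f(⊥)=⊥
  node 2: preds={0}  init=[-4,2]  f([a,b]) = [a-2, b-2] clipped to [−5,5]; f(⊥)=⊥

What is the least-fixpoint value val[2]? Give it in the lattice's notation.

Iteration log — 3 steps:
  step 1. node 0  ⊔preds=[-4,2]  new=[-1,0]  old=⊥  +wl: 
  step 2. node 1  ⊔preds=[-4,2]  new=[-5,4]  old=⊥  +wl: 
  step 3. node 2  ⊔preds=[-1,0]  new=[-4,2]  stable

Least fixpoint reached:
  node 0: [-1,0]
  node 1: [-5,4]
  node 2: [-4,2]

[-4,2]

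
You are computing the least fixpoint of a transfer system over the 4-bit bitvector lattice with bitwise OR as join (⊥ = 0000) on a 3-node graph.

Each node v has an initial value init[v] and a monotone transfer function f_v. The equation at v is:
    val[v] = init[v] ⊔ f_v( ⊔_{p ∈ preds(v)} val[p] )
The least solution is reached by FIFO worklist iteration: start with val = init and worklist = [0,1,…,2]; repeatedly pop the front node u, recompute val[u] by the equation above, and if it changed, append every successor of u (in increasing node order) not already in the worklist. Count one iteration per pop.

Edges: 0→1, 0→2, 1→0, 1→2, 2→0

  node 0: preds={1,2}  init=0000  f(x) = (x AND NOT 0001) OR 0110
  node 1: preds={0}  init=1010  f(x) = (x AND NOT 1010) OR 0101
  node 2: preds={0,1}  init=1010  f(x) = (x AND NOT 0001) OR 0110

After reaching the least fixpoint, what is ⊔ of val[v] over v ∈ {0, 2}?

1110

Iteration log — 4 steps:
  step 1. node 0  ⊔preds=1010  new=1110  old=0000  +wl: 
  step 2. node 1  ⊔preds=1110  new=1111  old=1010  +wl: 0
  step 3. node 2  ⊔preds=1111  new=1110  old=1010  +wl: 
  step 4. node 0  ⊔preds=1111  new=1110  stable

Least fixpoint reached:
  node 0: 1110
  node 1: 1111
  node 2: 1110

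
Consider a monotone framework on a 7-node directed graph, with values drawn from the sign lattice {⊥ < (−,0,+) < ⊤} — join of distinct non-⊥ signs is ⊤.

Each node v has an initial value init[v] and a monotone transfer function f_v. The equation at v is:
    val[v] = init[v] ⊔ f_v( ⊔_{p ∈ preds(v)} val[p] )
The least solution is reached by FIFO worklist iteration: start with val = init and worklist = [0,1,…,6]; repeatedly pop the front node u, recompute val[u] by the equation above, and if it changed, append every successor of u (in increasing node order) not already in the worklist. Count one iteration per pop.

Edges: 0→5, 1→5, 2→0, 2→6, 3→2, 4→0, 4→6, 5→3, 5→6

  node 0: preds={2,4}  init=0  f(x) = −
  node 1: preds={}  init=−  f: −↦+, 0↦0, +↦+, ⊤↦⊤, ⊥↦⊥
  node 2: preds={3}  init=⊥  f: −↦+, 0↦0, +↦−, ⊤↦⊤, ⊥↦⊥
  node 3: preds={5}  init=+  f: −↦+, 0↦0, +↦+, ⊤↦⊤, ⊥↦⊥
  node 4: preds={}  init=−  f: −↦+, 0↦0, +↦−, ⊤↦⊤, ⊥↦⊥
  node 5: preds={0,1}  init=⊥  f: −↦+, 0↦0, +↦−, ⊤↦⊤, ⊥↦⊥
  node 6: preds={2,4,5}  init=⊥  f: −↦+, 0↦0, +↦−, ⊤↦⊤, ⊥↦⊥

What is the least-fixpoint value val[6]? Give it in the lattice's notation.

Iteration log — 12 steps:
  step 1. node 0  ⊔preds=−  new=⊤  old=0  +wl: 
  step 2. node 1  ⊔preds=⊥  new=−  stable
  step 3. node 2  ⊔preds=+  new=−  old=⊥  +wl: 0
  step 4. node 3  ⊔preds=⊥  new=+  stable
  step 5. node 4  ⊔preds=⊥  new=−  stable
  step 6. node 5  ⊔preds=⊤  new=⊤  old=⊥  +wl: 3
  step 7. node 6  ⊔preds=⊤  new=⊤  old=⊥  +wl: 
  step 8. node 0  ⊔preds=−  new=⊤  stable
  step 9. node 3  ⊔preds=⊤  new=⊤  old=+  +wl: 2
  step 10. node 2  ⊔preds=⊤  new=⊤  old=−  +wl: 0,6
  step 11. node 0  ⊔preds=⊤  new=⊤  stable
  step 12. node 6  ⊔preds=⊤  new=⊤  stable

Least fixpoint reached:
  node 0: ⊤
  node 1: −
  node 2: ⊤
  node 3: ⊤
  node 4: −
  node 5: ⊤
  node 6: ⊤

⊤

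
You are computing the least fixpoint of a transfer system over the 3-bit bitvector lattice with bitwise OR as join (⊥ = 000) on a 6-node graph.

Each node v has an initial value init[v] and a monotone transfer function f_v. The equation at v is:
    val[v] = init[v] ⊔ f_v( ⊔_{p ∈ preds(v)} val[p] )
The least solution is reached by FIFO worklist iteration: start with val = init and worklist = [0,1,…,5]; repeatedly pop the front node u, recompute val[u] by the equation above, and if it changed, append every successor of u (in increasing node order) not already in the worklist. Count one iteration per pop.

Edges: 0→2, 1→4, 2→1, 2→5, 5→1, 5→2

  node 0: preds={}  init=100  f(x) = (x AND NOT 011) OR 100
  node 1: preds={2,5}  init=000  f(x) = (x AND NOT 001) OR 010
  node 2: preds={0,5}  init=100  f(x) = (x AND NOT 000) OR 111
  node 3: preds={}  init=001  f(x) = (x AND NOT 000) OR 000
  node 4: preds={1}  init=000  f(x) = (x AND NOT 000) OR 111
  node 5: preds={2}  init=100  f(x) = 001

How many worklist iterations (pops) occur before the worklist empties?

Trace (8 dequeues):
  [1] u=0 | in 000 | out 100 | ==
  [2] u=1 | in 100 | out 110 | prev 000 | push {}
  [3] u=2 | in 100 | out 111 | prev 100 | push {1}
  [4] u=3 | in 000 | out 001 | ==
  [5] u=4 | in 110 | out 111 | prev 000 | push {}
  [6] u=5 | in 111 | out 101 | prev 100 | push {2}
  [7] u=1 | in 111 | out 110 | ==
  [8] u=2 | in 101 | out 111 | ==

Converged values:
  [0] 100
  [1] 110
  [2] 111
  [3] 001
  [4] 111
  [5] 101

8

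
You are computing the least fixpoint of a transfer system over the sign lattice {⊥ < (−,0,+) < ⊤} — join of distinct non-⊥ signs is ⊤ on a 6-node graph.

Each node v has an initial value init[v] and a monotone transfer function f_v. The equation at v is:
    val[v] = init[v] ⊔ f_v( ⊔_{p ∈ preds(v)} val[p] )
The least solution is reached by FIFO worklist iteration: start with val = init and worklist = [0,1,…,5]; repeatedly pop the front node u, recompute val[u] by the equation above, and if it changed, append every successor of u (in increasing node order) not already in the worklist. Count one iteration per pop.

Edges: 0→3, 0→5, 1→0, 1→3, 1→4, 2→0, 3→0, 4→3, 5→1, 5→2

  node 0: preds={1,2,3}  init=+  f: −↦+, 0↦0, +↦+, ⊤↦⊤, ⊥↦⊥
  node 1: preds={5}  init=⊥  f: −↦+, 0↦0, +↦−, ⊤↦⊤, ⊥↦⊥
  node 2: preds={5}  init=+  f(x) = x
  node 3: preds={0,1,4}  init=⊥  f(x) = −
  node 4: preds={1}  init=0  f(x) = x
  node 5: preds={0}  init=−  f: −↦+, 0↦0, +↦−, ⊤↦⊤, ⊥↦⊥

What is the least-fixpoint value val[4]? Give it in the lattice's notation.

Worklist (14 pops):
  #1 pop 0: in=+ → + (no change)
  #2 pop 1: in=− → + (was ⊥); enqueue [0]
  #3 pop 2: in=− → ⊤ (was +); enqueue []
  #4 pop 3: in=⊤ → − (was ⊥); enqueue []
  #5 pop 4: in=+ → ⊤ (was 0); enqueue [3]
  #6 pop 5: in=+ → − (no change)
  #7 pop 0: in=⊤ → ⊤ (was +); enqueue [5]
  #8 pop 3: in=⊤ → − (no change)
  #9 pop 5: in=⊤ → ⊤ (was −); enqueue [1,2]
  #10 pop 1: in=⊤ → ⊤ (was +); enqueue [0,3,4]
  #11 pop 2: in=⊤ → ⊤ (no change)
  #12 pop 0: in=⊤ → ⊤ (no change)
  #13 pop 3: in=⊤ → − (no change)
  #14 pop 4: in=⊤ → ⊤ (no change)

Fixpoint:
  val[0] = ⊤
  val[1] = ⊤
  val[2] = ⊤
  val[3] = −
  val[4] = ⊤
  val[5] = ⊤

⊤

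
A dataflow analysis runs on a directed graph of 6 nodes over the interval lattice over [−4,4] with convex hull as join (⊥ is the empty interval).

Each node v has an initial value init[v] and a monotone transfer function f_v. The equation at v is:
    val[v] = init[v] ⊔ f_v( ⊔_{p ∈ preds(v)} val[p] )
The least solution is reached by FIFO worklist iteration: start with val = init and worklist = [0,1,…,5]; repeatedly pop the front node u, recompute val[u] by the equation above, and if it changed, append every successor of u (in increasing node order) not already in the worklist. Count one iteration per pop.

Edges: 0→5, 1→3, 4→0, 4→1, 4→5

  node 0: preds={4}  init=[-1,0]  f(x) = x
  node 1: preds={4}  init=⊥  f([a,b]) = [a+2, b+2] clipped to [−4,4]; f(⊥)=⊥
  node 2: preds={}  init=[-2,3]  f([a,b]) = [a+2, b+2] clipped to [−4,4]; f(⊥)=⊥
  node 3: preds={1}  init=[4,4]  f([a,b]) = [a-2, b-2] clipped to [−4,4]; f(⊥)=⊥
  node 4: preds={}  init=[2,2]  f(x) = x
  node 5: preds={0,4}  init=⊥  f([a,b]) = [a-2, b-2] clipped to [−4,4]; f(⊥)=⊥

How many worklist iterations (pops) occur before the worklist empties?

Trace (6 dequeues):
  [1] u=0 | in [2,2] | out [-1,2] | prev [-1,0] | push {}
  [2] u=1 | in [2,2] | out [4,4] | prev ⊥ | push {}
  [3] u=2 | in ⊥ | out [-2,3] | ==
  [4] u=3 | in [4,4] | out [2,4] | prev [4,4] | push {}
  [5] u=4 | in ⊥ | out [2,2] | ==
  [6] u=5 | in [-1,2] | out [-3,0] | prev ⊥ | push {}

Converged values:
  [0] [-1,2]
  [1] [4,4]
  [2] [-2,3]
  [3] [2,4]
  [4] [2,2]
  [5] [-3,0]

6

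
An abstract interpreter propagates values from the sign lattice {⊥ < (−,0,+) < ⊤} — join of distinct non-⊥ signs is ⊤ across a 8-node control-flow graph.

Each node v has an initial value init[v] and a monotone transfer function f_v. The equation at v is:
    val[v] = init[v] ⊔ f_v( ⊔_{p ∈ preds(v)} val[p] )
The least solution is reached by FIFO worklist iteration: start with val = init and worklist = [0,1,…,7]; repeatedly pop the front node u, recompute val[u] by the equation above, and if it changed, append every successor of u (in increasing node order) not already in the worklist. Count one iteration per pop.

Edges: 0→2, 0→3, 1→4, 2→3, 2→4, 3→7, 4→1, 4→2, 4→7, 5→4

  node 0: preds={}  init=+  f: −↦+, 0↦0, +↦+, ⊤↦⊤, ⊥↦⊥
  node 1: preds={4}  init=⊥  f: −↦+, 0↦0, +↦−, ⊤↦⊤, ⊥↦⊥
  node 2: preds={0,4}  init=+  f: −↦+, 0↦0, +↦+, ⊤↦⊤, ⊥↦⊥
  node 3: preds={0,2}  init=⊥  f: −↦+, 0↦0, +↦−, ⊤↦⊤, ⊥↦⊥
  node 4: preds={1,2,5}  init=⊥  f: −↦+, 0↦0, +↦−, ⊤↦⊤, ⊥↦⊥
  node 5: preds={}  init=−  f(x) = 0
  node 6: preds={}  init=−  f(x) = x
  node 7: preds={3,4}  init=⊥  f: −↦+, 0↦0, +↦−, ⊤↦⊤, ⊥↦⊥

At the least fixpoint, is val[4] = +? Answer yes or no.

Worklist (13 pops):
  #1 pop 0: in=⊥ → + (no change)
  #2 pop 1: in=⊥ → ⊥ (no change)
  #3 pop 2: in=+ → + (no change)
  #4 pop 3: in=+ → − (was ⊥); enqueue []
  #5 pop 4: in=⊤ → ⊤ (was ⊥); enqueue [1,2]
  #6 pop 5: in=⊥ → ⊤ (was −); enqueue [4]
  #7 pop 6: in=⊥ → − (no change)
  #8 pop 7: in=⊤ → ⊤ (was ⊥); enqueue []
  #9 pop 1: in=⊤ → ⊤ (was ⊥); enqueue []
  #10 pop 2: in=⊤ → ⊤ (was +); enqueue [3]
  #11 pop 4: in=⊤ → ⊤ (no change)
  #12 pop 3: in=⊤ → ⊤ (was −); enqueue [7]
  #13 pop 7: in=⊤ → ⊤ (no change)

Fixpoint:
  val[0] = +
  val[1] = ⊤
  val[2] = ⊤
  val[3] = ⊤
  val[4] = ⊤
  val[5] = ⊤
  val[6] = −
  val[7] = ⊤

no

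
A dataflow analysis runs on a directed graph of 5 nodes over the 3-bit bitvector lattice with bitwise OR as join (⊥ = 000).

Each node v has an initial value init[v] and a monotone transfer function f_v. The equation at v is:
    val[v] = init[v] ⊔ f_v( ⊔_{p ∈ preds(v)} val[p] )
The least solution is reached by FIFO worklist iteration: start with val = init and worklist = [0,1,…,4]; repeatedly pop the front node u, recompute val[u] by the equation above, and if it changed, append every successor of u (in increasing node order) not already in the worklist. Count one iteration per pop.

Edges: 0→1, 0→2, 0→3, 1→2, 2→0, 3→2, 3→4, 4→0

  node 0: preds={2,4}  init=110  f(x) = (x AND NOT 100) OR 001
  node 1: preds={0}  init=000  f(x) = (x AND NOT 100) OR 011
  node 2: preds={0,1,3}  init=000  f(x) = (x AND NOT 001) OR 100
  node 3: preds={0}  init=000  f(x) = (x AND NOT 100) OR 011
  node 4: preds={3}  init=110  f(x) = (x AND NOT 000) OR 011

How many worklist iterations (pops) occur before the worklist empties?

Worklist (7 pops):
  #1 pop 0: in=110 → 111 (was 110); enqueue []
  #2 pop 1: in=111 → 011 (was 000); enqueue []
  #3 pop 2: in=111 → 110 (was 000); enqueue [0]
  #4 pop 3: in=111 → 011 (was 000); enqueue [2]
  #5 pop 4: in=011 → 111 (was 110); enqueue []
  #6 pop 0: in=111 → 111 (no change)
  #7 pop 2: in=111 → 110 (no change)

Fixpoint:
  val[0] = 111
  val[1] = 011
  val[2] = 110
  val[3] = 011
  val[4] = 111

7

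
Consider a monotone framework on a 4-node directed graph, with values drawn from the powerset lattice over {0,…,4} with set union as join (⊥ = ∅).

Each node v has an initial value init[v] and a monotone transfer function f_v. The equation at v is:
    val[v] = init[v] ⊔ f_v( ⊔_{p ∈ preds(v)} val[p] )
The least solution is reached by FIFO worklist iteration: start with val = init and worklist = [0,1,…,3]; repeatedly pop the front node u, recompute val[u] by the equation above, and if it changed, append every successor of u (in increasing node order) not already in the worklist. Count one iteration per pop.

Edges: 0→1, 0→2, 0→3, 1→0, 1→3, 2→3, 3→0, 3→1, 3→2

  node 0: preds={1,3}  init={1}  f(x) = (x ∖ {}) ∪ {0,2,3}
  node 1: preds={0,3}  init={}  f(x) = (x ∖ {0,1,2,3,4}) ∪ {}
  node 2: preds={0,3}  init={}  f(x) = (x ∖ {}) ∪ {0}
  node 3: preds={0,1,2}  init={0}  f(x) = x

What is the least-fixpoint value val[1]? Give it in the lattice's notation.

Worklist (7 pops):
  #1 pop 0: in={0} → {0,1,2,3} (was {1}); enqueue []
  #2 pop 1: in={0,1,2,3} → {} (no change)
  #3 pop 2: in={0,1,2,3} → {0,1,2,3} (was {}); enqueue []
  #4 pop 3: in={0,1,2,3} → {0,1,2,3} (was {0}); enqueue [0,1,2]
  #5 pop 0: in={0,1,2,3} → {0,1,2,3} (no change)
  #6 pop 1: in={0,1,2,3} → {} (no change)
  #7 pop 2: in={0,1,2,3} → {0,1,2,3} (no change)

Fixpoint:
  val[0] = {0,1,2,3}
  val[1] = {}
  val[2] = {0,1,2,3}
  val[3] = {0,1,2,3}

{}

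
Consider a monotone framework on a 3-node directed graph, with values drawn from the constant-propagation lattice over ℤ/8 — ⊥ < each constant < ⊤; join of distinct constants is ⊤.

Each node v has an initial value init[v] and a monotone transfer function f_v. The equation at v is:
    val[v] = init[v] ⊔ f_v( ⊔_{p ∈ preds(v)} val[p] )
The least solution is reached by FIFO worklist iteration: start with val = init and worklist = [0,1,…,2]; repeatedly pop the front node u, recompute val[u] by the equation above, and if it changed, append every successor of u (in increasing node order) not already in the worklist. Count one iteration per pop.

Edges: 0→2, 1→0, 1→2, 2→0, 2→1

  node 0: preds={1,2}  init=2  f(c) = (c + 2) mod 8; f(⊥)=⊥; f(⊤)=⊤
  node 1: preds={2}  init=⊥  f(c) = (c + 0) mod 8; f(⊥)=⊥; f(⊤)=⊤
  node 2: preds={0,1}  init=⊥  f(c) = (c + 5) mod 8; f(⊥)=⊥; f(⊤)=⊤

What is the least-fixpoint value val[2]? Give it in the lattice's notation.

Worklist (10 pops):
  #1 pop 0: in=⊥ → 2 (no change)
  #2 pop 1: in=⊥ → ⊥ (no change)
  #3 pop 2: in=2 → 7 (was ⊥); enqueue [0,1]
  #4 pop 0: in=7 → ⊤ (was 2); enqueue [2]
  #5 pop 1: in=7 → 7 (was ⊥); enqueue [0]
  #6 pop 2: in=⊤ → ⊤ (was 7); enqueue [1]
  #7 pop 0: in=⊤ → ⊤ (no change)
  #8 pop 1: in=⊤ → ⊤ (was 7); enqueue [0,2]
  #9 pop 0: in=⊤ → ⊤ (no change)
  #10 pop 2: in=⊤ → ⊤ (no change)

Fixpoint:
  val[0] = ⊤
  val[1] = ⊤
  val[2] = ⊤

⊤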